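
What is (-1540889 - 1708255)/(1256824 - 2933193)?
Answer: 3249144/1676369 ≈ 1.9382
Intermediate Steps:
(-1540889 - 1708255)/(1256824 - 2933193) = -3249144/(-1676369) = -3249144*(-1/1676369) = 3249144/1676369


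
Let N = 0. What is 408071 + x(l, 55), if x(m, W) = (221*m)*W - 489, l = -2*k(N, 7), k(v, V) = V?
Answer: 237412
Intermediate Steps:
l = -14 (l = -2*7 = -14)
x(m, W) = -489 + 221*W*m (x(m, W) = 221*W*m - 489 = -489 + 221*W*m)
408071 + x(l, 55) = 408071 + (-489 + 221*55*(-14)) = 408071 + (-489 - 170170) = 408071 - 170659 = 237412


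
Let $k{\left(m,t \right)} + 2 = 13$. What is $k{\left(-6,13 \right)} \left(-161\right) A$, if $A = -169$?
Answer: $299299$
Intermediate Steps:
$k{\left(m,t \right)} = 11$ ($k{\left(m,t \right)} = -2 + 13 = 11$)
$k{\left(-6,13 \right)} \left(-161\right) A = 11 \left(-161\right) \left(-169\right) = \left(-1771\right) \left(-169\right) = 299299$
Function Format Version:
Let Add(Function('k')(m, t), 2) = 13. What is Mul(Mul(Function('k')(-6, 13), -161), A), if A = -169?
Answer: 299299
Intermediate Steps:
Function('k')(m, t) = 11 (Function('k')(m, t) = Add(-2, 13) = 11)
Mul(Mul(Function('k')(-6, 13), -161), A) = Mul(Mul(11, -161), -169) = Mul(-1771, -169) = 299299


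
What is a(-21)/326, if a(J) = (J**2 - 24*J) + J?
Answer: 462/163 ≈ 2.8344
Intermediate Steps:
a(J) = J**2 - 23*J
a(-21)/326 = -21*(-23 - 21)/326 = -21*(-44)*(1/326) = 924*(1/326) = 462/163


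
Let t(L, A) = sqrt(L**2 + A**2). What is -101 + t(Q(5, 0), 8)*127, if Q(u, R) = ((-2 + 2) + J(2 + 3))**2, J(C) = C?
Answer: -101 + 127*sqrt(689) ≈ 3232.6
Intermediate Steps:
Q(u, R) = 25 (Q(u, R) = ((-2 + 2) + (2 + 3))**2 = (0 + 5)**2 = 5**2 = 25)
t(L, A) = sqrt(A**2 + L**2)
-101 + t(Q(5, 0), 8)*127 = -101 + sqrt(8**2 + 25**2)*127 = -101 + sqrt(64 + 625)*127 = -101 + sqrt(689)*127 = -101 + 127*sqrt(689)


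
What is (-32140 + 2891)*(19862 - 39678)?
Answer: 579598184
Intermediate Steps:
(-32140 + 2891)*(19862 - 39678) = -29249*(-19816) = 579598184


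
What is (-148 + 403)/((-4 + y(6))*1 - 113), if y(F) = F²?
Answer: -85/27 ≈ -3.1481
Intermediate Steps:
(-148 + 403)/((-4 + y(6))*1 - 113) = (-148 + 403)/((-4 + 6²)*1 - 113) = 255/((-4 + 36)*1 - 113) = 255/(32*1 - 113) = 255/(32 - 113) = 255/(-81) = 255*(-1/81) = -85/27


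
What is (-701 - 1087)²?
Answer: 3196944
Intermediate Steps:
(-701 - 1087)² = (-1788)² = 3196944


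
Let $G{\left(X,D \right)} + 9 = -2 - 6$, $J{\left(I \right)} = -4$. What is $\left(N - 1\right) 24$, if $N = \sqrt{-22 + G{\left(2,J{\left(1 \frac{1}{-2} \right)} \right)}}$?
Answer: $-24 + 24 i \sqrt{39} \approx -24.0 + 149.88 i$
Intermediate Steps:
$G{\left(X,D \right)} = -17$ ($G{\left(X,D \right)} = -9 - 8 = -17$)
$N = i \sqrt{39}$ ($N = \sqrt{-22 - 17} = \sqrt{-39} = i \sqrt{39} \approx 6.245 i$)
$\left(N - 1\right) 24 = \left(i \sqrt{39} - 1\right) 24 = \left(-1 + i \sqrt{39}\right) 24 = -24 + 24 i \sqrt{39}$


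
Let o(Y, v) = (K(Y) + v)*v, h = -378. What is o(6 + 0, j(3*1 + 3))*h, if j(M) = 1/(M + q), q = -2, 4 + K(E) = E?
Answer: -1701/8 ≈ -212.63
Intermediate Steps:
K(E) = -4 + E
j(M) = 1/(-2 + M) (j(M) = 1/(M - 2) = 1/(-2 + M))
o(Y, v) = v*(-4 + Y + v) (o(Y, v) = ((-4 + Y) + v)*v = (-4 + Y + v)*v = v*(-4 + Y + v))
o(6 + 0, j(3*1 + 3))*h = ((-4 + (6 + 0) + 1/(-2 + (3*1 + 3)))/(-2 + (3*1 + 3)))*(-378) = ((-4 + 6 + 1/(-2 + (3 + 3)))/(-2 + (3 + 3)))*(-378) = ((-4 + 6 + 1/(-2 + 6))/(-2 + 6))*(-378) = ((-4 + 6 + 1/4)/4)*(-378) = ((1/4)*(9/4))*(-378) = (9/16)*(-378) = -1701/8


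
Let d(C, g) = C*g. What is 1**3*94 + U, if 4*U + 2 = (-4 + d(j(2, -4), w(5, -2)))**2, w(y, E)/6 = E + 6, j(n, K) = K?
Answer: 5187/2 ≈ 2593.5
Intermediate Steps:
w(y, E) = 36 + 6*E (w(y, E) = 6*(E + 6) = 6*(6 + E) = 36 + 6*E)
U = 4999/2 (U = -1/2 + (-4 - 4*(36 + 6*(-2)))**2/4 = -1/2 + (-4 - 4*(36 - 12))**2/4 = -1/2 + (-4 - 4*24)**2/4 = -1/2 + (-4 - 96)**2/4 = -1/2 + (1/4)*(-100)**2 = -1/2 + (1/4)*10000 = -1/2 + 2500 = 4999/2 ≈ 2499.5)
1**3*94 + U = 1**3*94 + 4999/2 = 1*94 + 4999/2 = 94 + 4999/2 = 5187/2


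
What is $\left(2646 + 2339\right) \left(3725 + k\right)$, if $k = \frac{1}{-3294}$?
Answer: $\frac{61166692765}{3294} \approx 1.8569 \cdot 10^{7}$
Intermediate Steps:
$k = - \frac{1}{3294} \approx -0.00030358$
$\left(2646 + 2339\right) \left(3725 + k\right) = \left(2646 + 2339\right) \left(3725 - \frac{1}{3294}\right) = 4985 \cdot \frac{12270149}{3294} = \frac{61166692765}{3294}$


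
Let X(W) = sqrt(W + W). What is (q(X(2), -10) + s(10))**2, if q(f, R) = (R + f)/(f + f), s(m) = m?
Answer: 64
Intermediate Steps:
X(W) = sqrt(2)*sqrt(W) (X(W) = sqrt(2*W) = sqrt(2)*sqrt(W))
q(f, R) = (R + f)/(2*f) (q(f, R) = (R + f)/((2*f)) = (R + f)*(1/(2*f)) = (R + f)/(2*f))
(q(X(2), -10) + s(10))**2 = ((-10 + sqrt(2)*sqrt(2))/(2*((sqrt(2)*sqrt(2)))) + 10)**2 = ((1/2)*(-10 + 2)/2 + 10)**2 = ((1/2)*(1/2)*(-8) + 10)**2 = (-2 + 10)**2 = 8**2 = 64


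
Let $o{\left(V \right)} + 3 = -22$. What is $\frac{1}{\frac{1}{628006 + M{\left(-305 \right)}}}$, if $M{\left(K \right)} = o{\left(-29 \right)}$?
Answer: $627981$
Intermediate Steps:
$o{\left(V \right)} = -25$ ($o{\left(V \right)} = -3 - 22 = -25$)
$M{\left(K \right)} = -25$
$\frac{1}{\frac{1}{628006 + M{\left(-305 \right)}}} = \frac{1}{\frac{1}{628006 - 25}} = \frac{1}{\frac{1}{627981}} = 627981$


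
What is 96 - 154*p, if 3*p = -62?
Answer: 9836/3 ≈ 3278.7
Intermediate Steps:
p = -62/3 (p = (1/3)*(-62) = -62/3 ≈ -20.667)
96 - 154*p = 96 - 154*(-62/3) = 96 + 9548/3 = 9836/3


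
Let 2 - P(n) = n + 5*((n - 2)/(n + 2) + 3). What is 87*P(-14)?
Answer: -493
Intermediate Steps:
P(n) = -13 - n - 5*(-2 + n)/(2 + n) (P(n) = 2 - (n + 5*((n - 2)/(n + 2) + 3)) = 2 - (n + 5*((-2 + n)/(2 + n) + 3)) = 2 - (n + 5*(3 + (-2 + n)/(2 + n))) = 2 - (n + (15 + 5*(-2 + n)/(2 + n))) = 2 - (15 + n + 5*(-2 + n)/(2 + n)) = 2 + (-15 - n - 5*(-2 + n)/(2 + n)) = -13 - n - 5*(-2 + n)/(2 + n))
87*P(-14) = 87*((-16 - 1*(-14)² - 20*(-14))/(2 - 14)) = 87*((-16 - 1*196 + 280)/(-12)) = 87*(-(-16 - 196 + 280)/12) = 87*(-1/12*68) = 87*(-17/3) = -493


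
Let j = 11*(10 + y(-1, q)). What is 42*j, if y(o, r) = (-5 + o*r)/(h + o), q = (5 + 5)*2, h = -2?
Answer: 8470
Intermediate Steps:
q = 20 (q = 10*2 = 20)
y(o, r) = (-5 + o*r)/(-2 + o)
j = 605/3 (j = 11*(10 + (-5 - 1*20)/(-2 - 1)) = 11*(10 + (-5 - 20)/(-3)) = 11*(10 - 1/3*(-25)) = 11*(10 + 25/3) = 11*(55/3) = 605/3 ≈ 201.67)
42*j = 42*(605/3) = 8470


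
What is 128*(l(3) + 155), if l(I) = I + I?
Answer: 20608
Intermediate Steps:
l(I) = 2*I
128*(l(3) + 155) = 128*(2*3 + 155) = 128*(6 + 155) = 128*161 = 20608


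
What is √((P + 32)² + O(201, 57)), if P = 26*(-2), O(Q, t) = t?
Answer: √457 ≈ 21.378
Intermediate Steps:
P = -52
√((P + 32)² + O(201, 57)) = √((-52 + 32)² + 57) = √((-20)² + 57) = √(400 + 57) = √457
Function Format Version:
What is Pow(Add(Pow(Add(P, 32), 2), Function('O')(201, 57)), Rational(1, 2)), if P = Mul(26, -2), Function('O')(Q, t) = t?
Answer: Pow(457, Rational(1, 2)) ≈ 21.378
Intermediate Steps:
P = -52
Pow(Add(Pow(Add(P, 32), 2), Function('O')(201, 57)), Rational(1, 2)) = Pow(Add(Pow(Add(-52, 32), 2), 57), Rational(1, 2)) = Pow(Add(Pow(-20, 2), 57), Rational(1, 2)) = Pow(Add(400, 57), Rational(1, 2)) = Pow(457, Rational(1, 2))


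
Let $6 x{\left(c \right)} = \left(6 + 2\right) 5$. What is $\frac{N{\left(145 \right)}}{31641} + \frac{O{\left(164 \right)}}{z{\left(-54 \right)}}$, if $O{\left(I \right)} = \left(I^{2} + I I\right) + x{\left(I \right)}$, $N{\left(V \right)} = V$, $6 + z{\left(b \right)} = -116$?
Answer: $- \frac{851112961}{1930101} \approx -440.97$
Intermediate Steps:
$z{\left(b \right)} = -122$ ($z{\left(b \right)} = -6 - 116 = -122$)
$x{\left(c \right)} = \frac{20}{3}$ ($x{\left(c \right)} = \frac{\left(6 + 2\right) 5}{6} = \frac{8 \cdot 5}{6} = \frac{1}{6} \cdot 40 = \frac{20}{3}$)
$O{\left(I \right)} = \frac{20}{3} + 2 I^{2}$ ($O{\left(I \right)} = \left(I^{2} + I I\right) + \frac{20}{3} = \left(I^{2} + I^{2}\right) + \frac{20}{3} = 2 I^{2} + \frac{20}{3} = \frac{20}{3} + 2 I^{2}$)
$\frac{N{\left(145 \right)}}{31641} + \frac{O{\left(164 \right)}}{z{\left(-54 \right)}} = \frac{145}{31641} + \frac{\frac{20}{3} + 2 \cdot 164^{2}}{-122} = 145 \cdot \frac{1}{31641} + \left(\frac{20}{3} + 2 \cdot 26896\right) \left(- \frac{1}{122}\right) = \frac{145}{31641} + \left(\frac{20}{3} + 53792\right) \left(- \frac{1}{122}\right) = \frac{145}{31641} + \frac{161396}{3} \left(- \frac{1}{122}\right) = \frac{145}{31641} - \frac{80698}{183} = - \frac{851112961}{1930101}$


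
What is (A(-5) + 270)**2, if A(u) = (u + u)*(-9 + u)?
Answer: 168100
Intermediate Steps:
A(u) = 2*u*(-9 + u) (A(u) = (2*u)*(-9 + u) = 2*u*(-9 + u))
(A(-5) + 270)**2 = (2*(-5)*(-9 - 5) + 270)**2 = (2*(-5)*(-14) + 270)**2 = (140 + 270)**2 = 410**2 = 168100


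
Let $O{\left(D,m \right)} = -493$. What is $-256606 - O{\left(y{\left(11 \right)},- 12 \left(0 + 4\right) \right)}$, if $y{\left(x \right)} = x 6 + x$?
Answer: $-256113$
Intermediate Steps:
$y{\left(x \right)} = 7 x$ ($y{\left(x \right)} = 6 x + x = 7 x$)
$-256606 - O{\left(y{\left(11 \right)},- 12 \left(0 + 4\right) \right)} = -256606 - -493 = -256606 + 493 = -256113$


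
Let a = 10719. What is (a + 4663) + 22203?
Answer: 37585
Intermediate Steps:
(a + 4663) + 22203 = (10719 + 4663) + 22203 = 15382 + 22203 = 37585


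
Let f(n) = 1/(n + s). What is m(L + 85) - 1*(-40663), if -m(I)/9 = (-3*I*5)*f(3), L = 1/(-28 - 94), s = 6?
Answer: 5116421/122 ≈ 41938.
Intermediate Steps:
f(n) = 1/(6 + n) (f(n) = 1/(n + 6) = 1/(6 + n))
L = -1/122 (L = 1/(-122) = -1/122 ≈ -0.0081967)
m(I) = 15*I (m(I) = -9*-3*I*5/(6 + 3) = -9*(-15*I)/9 = -(-15)*I = 15*I)
m(L + 85) - 1*(-40663) = 15*(-1/122 + 85) - 1*(-40663) = 15*(10369/122) + 40663 = 155535/122 + 40663 = 5116421/122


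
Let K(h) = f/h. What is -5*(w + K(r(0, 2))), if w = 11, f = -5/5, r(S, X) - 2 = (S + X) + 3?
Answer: -380/7 ≈ -54.286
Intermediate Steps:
r(S, X) = 5 + S + X (r(S, X) = 2 + ((S + X) + 3) = 2 + (3 + S + X) = 5 + S + X)
f = -1 (f = -5*⅕ = -1)
K(h) = -1/h
-5*(w + K(r(0, 2))) = -5*(11 - 1/(5 + 0 + 2)) = -5*(11 - 1/7) = -5*(11 - 1*⅐) = -5*(11 - ⅐) = -5*76/7 = -380/7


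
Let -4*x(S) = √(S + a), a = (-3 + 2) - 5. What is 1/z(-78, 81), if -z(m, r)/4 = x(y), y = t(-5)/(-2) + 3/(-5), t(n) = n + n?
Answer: -I*√10/4 ≈ -0.79057*I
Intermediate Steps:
t(n) = 2*n
a = -6 (a = -1 - 5 = -6)
y = 22/5 (y = (2*(-5))/(-2) + 3/(-5) = -10*(-½) + 3*(-⅕) = 5 - ⅗ = 22/5 ≈ 4.4000)
x(S) = -√(-6 + S)/4 (x(S) = -√(S - 6)/4 = -√(-6 + S)/4)
z(m, r) = 2*I*√10/5 (z(m, r) = -(-1)*√(-6 + 22/5) = -(-1)*√(-8/5) = -(-1)*2*I*√10/5 = -(-2)*I*√10/5 = 2*I*√10/5)
1/z(-78, 81) = 1/(2*I*√10/5) = -I*√10/4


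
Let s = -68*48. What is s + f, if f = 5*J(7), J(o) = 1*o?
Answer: -3229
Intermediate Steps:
J(o) = o
s = -3264
f = 35 (f = 5*7 = 35)
s + f = -3264 + 35 = -3229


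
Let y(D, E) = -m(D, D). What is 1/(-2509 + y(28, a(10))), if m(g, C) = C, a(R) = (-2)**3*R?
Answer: -1/2537 ≈ -0.00039417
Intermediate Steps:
a(R) = -8*R
y(D, E) = -D
1/(-2509 + y(28, a(10))) = 1/(-2509 - 1*28) = 1/(-2509 - 28) = 1/(-2537) = -1/2537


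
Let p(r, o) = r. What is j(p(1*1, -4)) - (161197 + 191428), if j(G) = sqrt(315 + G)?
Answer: -352625 + 2*sqrt(79) ≈ -3.5261e+5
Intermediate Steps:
j(p(1*1, -4)) - (161197 + 191428) = sqrt(315 + 1*1) - (161197 + 191428) = sqrt(315 + 1) - 1*352625 = sqrt(316) - 352625 = 2*sqrt(79) - 352625 = -352625 + 2*sqrt(79)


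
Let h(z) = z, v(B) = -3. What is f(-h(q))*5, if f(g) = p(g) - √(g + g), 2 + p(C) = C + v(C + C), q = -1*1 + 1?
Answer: -25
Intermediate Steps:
q = 0 (q = -1 + 1 = 0)
p(C) = -5 + C (p(C) = -2 + (C - 3) = -2 + (-3 + C) = -5 + C)
f(g) = -5 + g - √2*√g (f(g) = (-5 + g) - √(g + g) = (-5 + g) - √(2*g) = (-5 + g) - √2*√g = -5 + g - √2*√g)
f(-h(q))*5 = (-5 - 1*0 - √2*√(-1*0))*5 = (-5 + 0 - √2*√0)*5 = (-5 + 0 - 1*√2*0)*5 = (-5 + 0 + 0)*5 = -5*5 = -25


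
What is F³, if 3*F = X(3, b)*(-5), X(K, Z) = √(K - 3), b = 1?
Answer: 0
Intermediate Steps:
X(K, Z) = √(-3 + K)
F = 0 (F = (√(-3 + 3)*(-5))/3 = (√0*(-5))/3 = (0*(-5))/3 = (⅓)*0 = 0)
F³ = 0³ = 0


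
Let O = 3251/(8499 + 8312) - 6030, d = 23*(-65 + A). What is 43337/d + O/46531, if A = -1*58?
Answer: -833814229988/53974052229 ≈ -15.448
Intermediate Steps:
A = -58
d = -2829 (d = 23*(-65 - 58) = 23*(-123) = -2829)
O = -101367079/16811 (O = 3251/16811 - 6030 = -101367079/16811 ≈ -6029.8)
43337/d + O/46531 = 43337/(-2829) - 101367079/16811/46531 = 43337*(-1/2829) - 101367079/16811*1/46531 = -1057/69 - 101367079/782232641 = -833814229988/53974052229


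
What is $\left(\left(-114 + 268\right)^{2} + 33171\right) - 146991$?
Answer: $-90104$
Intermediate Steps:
$\left(\left(-114 + 268\right)^{2} + 33171\right) - 146991 = \left(154^{2} + 33171\right) - 146991 = \left(23716 + 33171\right) - 146991 = 56887 - 146991 = -90104$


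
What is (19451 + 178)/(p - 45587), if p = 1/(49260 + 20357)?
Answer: -455504031/1057876726 ≈ -0.43058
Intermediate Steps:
p = 1/69617 ≈ 1.4364e-5
(19451 + 178)/(p - 45587) = (19451 + 178)/(1/69617 - 45587) = 19629/(-3173630178/69617) = 19629*(-69617/3173630178) = -455504031/1057876726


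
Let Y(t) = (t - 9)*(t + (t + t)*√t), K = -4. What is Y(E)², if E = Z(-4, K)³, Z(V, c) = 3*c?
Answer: -62262708081094656 + 864884962492416*I*√3 ≈ -6.2263e+16 + 1.498e+15*I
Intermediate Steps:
E = -1728 (E = (3*(-4))³ = (-12)³ = -1728)
Y(t) = (-9 + t)*(t + 2*t^(3/2)) (Y(t) = (-9 + t)*(t + (2*t)*√t) = (-9 + t)*(t + 2*t^(3/2)))
Y(E)² = ((-1728)² - (-746496)*I*√3 - 9*(-1728) + 2*(-1728)^(5/2))² = (2985984 - (-746496)*I*√3 + 15552 + 2*(71663616*I*√3))² = (2985984 + 746496*I*√3 + 15552 + 143327232*I*√3)² = (3001536 + 144073728*I*√3)²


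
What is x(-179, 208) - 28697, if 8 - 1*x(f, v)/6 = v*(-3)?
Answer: -24905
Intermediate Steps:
x(f, v) = 48 + 18*v (x(f, v) = 48 - 6*v*(-3) = 48 - (-18)*v = 48 + 18*v)
x(-179, 208) - 28697 = (48 + 18*208) - 28697 = (48 + 3744) - 28697 = 3792 - 28697 = -24905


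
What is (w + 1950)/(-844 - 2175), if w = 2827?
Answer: -4777/3019 ≈ -1.5823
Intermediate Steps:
(w + 1950)/(-844 - 2175) = (2827 + 1950)/(-844 - 2175) = 4777/(-3019) = 4777*(-1/3019) = -4777/3019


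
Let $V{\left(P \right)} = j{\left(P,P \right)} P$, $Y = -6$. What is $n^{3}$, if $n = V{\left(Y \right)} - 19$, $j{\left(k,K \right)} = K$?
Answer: $4913$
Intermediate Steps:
$V{\left(P \right)} = P^{2}$ ($V{\left(P \right)} = P P = P^{2}$)
$n = 17$ ($n = \left(-6\right)^{2} - 19 = 36 - 19 = 17$)
$n^{3} = 17^{3} = 4913$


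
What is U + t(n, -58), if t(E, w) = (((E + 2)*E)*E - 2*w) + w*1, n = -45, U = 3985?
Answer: -83032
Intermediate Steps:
t(E, w) = -w + E²*(2 + E) (t(E, w) = (((2 + E)*E)*E - 2*w) + w = ((E*(2 + E))*E - 2*w) + w = (E²*(2 + E) - 2*w) + w = (-2*w + E²*(2 + E)) + w = -w + E²*(2 + E))
U + t(n, -58) = 3985 + ((-45)³ - 1*(-58) + 2*(-45)²) = 3985 + (-91125 + 58 + 2*2025) = 3985 + (-91125 + 58 + 4050) = 3985 - 87017 = -83032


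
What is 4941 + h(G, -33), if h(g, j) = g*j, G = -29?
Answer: 5898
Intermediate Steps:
4941 + h(G, -33) = 4941 - 29*(-33) = 4941 + 957 = 5898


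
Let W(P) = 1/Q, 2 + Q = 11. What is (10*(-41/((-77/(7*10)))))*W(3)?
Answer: 4100/99 ≈ 41.414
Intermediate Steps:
Q = 9 (Q = -2 + 11 = 9)
W(P) = ⅑ (W(P) = 1/9 = ⅑)
(10*(-41/((-77/(7*10)))))*W(3) = (10*(-41/((-77/(7*10)))))*(⅑) = (10*(-41/((-77/70))))*(⅑) = (10*(-41/((-77*1/70))))*(⅑) = (10*(-41/(-11/10)))*(⅑) = (10*(-41*(-10/11)))*(⅑) = (10*(410/11))*(⅑) = (4100/11)*(⅑) = 4100/99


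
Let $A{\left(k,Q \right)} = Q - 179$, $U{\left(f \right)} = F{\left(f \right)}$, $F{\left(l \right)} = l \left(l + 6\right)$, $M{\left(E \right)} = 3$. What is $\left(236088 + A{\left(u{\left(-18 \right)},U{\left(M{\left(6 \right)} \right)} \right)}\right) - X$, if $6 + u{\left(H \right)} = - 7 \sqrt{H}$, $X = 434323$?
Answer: $-198387$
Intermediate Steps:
$u{\left(H \right)} = -6 - 7 \sqrt{H}$
$F{\left(l \right)} = l \left(6 + l\right)$
$U{\left(f \right)} = f \left(6 + f\right)$
$A{\left(k,Q \right)} = -179 + Q$ ($A{\left(k,Q \right)} = Q - 179 = -179 + Q$)
$\left(236088 + A{\left(u{\left(-18 \right)},U{\left(M{\left(6 \right)} \right)} \right)}\right) - X = \left(236088 - \left(179 - 3 \left(6 + 3\right)\right)\right) - 434323 = \left(236088 + \left(-179 + 3 \cdot 9\right)\right) - 434323 = \left(236088 + \left(-179 + 27\right)\right) - 434323 = \left(236088 - 152\right) - 434323 = 235936 - 434323 = -198387$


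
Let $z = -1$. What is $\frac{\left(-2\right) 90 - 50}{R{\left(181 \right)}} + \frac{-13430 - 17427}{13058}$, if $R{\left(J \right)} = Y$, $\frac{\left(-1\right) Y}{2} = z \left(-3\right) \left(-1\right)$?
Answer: $- \frac{1594241}{39174} \approx -40.696$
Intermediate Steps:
$Y = 6$ ($Y = - 2 \left(-1\right) \left(-3\right) \left(-1\right) = - 2 \cdot 3 \left(-1\right) = \left(-2\right) \left(-3\right) = 6$)
$R{\left(J \right)} = 6$
$\frac{\left(-2\right) 90 - 50}{R{\left(181 \right)}} + \frac{-13430 - 17427}{13058} = \frac{\left(-2\right) 90 - 50}{6} + \frac{-13430 - 17427}{13058} = \left(-180 - 50\right) \frac{1}{6} + \left(-13430 - 17427\right) \frac{1}{13058} = \left(-230\right) \frac{1}{6} - \frac{30857}{13058} = - \frac{115}{3} - \frac{30857}{13058} = - \frac{1594241}{39174}$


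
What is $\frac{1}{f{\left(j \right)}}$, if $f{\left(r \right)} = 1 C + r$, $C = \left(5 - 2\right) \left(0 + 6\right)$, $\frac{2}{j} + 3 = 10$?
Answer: $\frac{7}{128} \approx 0.054688$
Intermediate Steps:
$j = \frac{2}{7}$ ($j = \frac{2}{-3 + 10} = \frac{2}{7} \approx 0.28571$)
$C = 18$ ($C = 3 \cdot 6 = 18$)
$f{\left(r \right)} = 18 + r$ ($f{\left(r \right)} = 1 \cdot 18 + r = 18 + r$)
$\frac{1}{f{\left(j \right)}} = \frac{1}{18 + \frac{2}{7}} = \frac{1}{\frac{128}{7}} = \frac{7}{128}$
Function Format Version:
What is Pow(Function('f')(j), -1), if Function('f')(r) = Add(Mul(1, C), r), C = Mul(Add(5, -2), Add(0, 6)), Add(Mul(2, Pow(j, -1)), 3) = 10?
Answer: Rational(7, 128) ≈ 0.054688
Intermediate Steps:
j = Rational(2, 7) (j = Mul(2, Pow(Add(-3, 10), -1)) = Mul(2, Pow(7, -1)) = Mul(2, Rational(1, 7)) = Rational(2, 7) ≈ 0.28571)
C = 18 (C = Mul(3, 6) = 18)
Function('f')(r) = Add(18, r) (Function('f')(r) = Add(Mul(1, 18), r) = Add(18, r))
Pow(Function('f')(j), -1) = Pow(Add(18, Rational(2, 7)), -1) = Pow(Rational(128, 7), -1) = Rational(7, 128)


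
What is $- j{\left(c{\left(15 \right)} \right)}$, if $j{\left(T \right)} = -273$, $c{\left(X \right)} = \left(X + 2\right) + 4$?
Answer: $273$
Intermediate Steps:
$c{\left(X \right)} = 6 + X$ ($c{\left(X \right)} = \left(2 + X\right) + 4 = 6 + X$)
$- j{\left(c{\left(15 \right)} \right)} = \left(-1\right) \left(-273\right) = 273$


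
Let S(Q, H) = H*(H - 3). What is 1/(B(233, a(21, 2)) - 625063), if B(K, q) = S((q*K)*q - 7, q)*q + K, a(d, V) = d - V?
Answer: -1/619054 ≈ -1.6154e-6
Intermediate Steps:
S(Q, H) = H*(-3 + H)
B(K, q) = K + q²*(-3 + q) (B(K, q) = (q*(-3 + q))*q + K = q²*(-3 + q) + K = K + q²*(-3 + q))
1/(B(233, a(21, 2)) - 625063) = 1/((233 + (21 - 1*2)²*(-3 + (21 - 1*2))) - 625063) = 1/((233 + (21 - 2)²*(-3 + (21 - 2))) - 625063) = 1/((233 + 19²*(-3 + 19)) - 625063) = 1/((233 + 361*16) - 625063) = 1/((233 + 5776) - 625063) = 1/(6009 - 625063) = 1/(-619054) = -1/619054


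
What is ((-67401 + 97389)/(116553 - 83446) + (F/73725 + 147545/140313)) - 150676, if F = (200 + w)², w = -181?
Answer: -17200841431998851858/114159291716325 ≈ -1.5067e+5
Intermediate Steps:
F = 361 (F = (200 - 181)² = 19² = 361)
((-67401 + 97389)/(116553 - 83446) + (F/73725 + 147545/140313)) - 150676 = ((-67401 + 97389)/(116553 - 83446) + (361/73725 + 147545/140313)) - 150676 = (29988/33107 + (361*(1/73725) + 147545*(1/140313))) - 150676 = (29988*(1/33107) + (361/73725 + 147545/140313)) - 150676 = (29988/33107 + 3642802706/3448191975) - 150676 = 224006650133842/114159291716325 - 150676 = -17200841431998851858/114159291716325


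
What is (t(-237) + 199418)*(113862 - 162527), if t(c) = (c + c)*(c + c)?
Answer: -20638534510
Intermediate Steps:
t(c) = 4*c**2 (t(c) = (2*c)*(2*c) = 4*c**2)
(t(-237) + 199418)*(113862 - 162527) = (4*(-237)**2 + 199418)*(113862 - 162527) = (4*56169 + 199418)*(-48665) = (224676 + 199418)*(-48665) = 424094*(-48665) = -20638534510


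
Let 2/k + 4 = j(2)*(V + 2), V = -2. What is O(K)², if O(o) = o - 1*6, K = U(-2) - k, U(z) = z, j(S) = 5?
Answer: 225/4 ≈ 56.250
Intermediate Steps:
k = -½ (k = 2/(-4 + 5*(-2 + 2)) = 2/(-4 + 5*0) = 2/(-4 + 0) = 2/(-4) = 2*(-¼) = -½ ≈ -0.50000)
K = -3/2 (K = -2 - 1*(-½) = -2 + ½ = -3/2 ≈ -1.5000)
O(o) = -6 + o (O(o) = o - 6 = -6 + o)
O(K)² = (-6 - 3/2)² = (-15/2)² = 225/4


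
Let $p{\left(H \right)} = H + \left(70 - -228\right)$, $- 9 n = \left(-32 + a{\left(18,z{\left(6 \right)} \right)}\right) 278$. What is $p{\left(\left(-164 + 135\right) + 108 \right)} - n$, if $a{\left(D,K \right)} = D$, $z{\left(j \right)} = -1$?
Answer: $- \frac{499}{9} \approx -55.444$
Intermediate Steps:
$n = \frac{3892}{9}$ ($n = - \frac{\left(-32 + 18\right) 278}{9} = - \frac{\left(-14\right) 278}{9} = \left(- \frac{1}{9}\right) \left(-3892\right) = \frac{3892}{9} \approx 432.44$)
$p{\left(H \right)} = 298 + H$ ($p{\left(H \right)} = H + \left(70 + 228\right) = H + 298 = 298 + H$)
$p{\left(\left(-164 + 135\right) + 108 \right)} - n = \left(298 + \left(\left(-164 + 135\right) + 108\right)\right) - \frac{3892}{9} = \left(298 + \left(-29 + 108\right)\right) - \frac{3892}{9} = \left(298 + 79\right) - \frac{3892}{9} = 377 - \frac{3892}{9} = - \frac{499}{9}$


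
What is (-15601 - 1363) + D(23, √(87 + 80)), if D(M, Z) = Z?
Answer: -16964 + √167 ≈ -16951.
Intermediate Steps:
(-15601 - 1363) + D(23, √(87 + 80)) = (-15601 - 1363) + √(87 + 80) = -16964 + √167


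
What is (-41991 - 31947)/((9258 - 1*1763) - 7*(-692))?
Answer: -24646/4113 ≈ -5.9922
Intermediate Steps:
(-41991 - 31947)/((9258 - 1*1763) - 7*(-692)) = -73938/((9258 - 1763) + 4844) = -73938/(7495 + 4844) = -73938/12339 = -73938*1/12339 = -24646/4113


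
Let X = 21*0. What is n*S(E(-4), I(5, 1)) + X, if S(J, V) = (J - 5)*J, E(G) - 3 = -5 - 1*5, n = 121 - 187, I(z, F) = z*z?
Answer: -5544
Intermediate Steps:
I(z, F) = z²
n = -66
E(G) = -7 (E(G) = 3 + (-5 - 1*5) = 3 + (-5 - 5) = 3 - 10 = -7)
X = 0
S(J, V) = J*(-5 + J) (S(J, V) = (-5 + J)*J = J*(-5 + J))
n*S(E(-4), I(5, 1)) + X = -(-462)*(-5 - 7) + 0 = -(-462)*(-12) + 0 = -66*84 + 0 = -5544 + 0 = -5544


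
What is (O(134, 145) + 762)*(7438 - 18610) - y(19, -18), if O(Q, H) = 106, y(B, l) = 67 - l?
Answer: -9697381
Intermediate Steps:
(O(134, 145) + 762)*(7438 - 18610) - y(19, -18) = (106 + 762)*(7438 - 18610) - (67 - 1*(-18)) = 868*(-11172) - (67 + 18) = -9697296 - 1*85 = -9697296 - 85 = -9697381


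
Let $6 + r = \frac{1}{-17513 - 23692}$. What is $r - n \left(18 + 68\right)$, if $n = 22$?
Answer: $- \frac{78207091}{41205} \approx -1898.0$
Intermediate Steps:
$r = - \frac{247231}{41205}$ ($r = -6 + \frac{1}{-17513 - 23692} = -6 + \frac{1}{-41205} = -6 - \frac{1}{41205} = - \frac{247231}{41205} \approx -6.0$)
$r - n \left(18 + 68\right) = - \frac{247231}{41205} - 22 \left(18 + 68\right) = - \frac{247231}{41205} - 22 \cdot 86 = - \frac{247231}{41205} - 1892 = - \frac{78207091}{41205}$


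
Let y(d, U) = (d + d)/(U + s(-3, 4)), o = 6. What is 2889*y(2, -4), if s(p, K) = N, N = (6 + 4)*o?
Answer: 2889/14 ≈ 206.36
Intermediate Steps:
N = 60 (N = (6 + 4)*6 = 10*6 = 60)
s(p, K) = 60
y(d, U) = 2*d/(60 + U) (y(d, U) = (d + d)/(U + 60) = (2*d)/(60 + U) = 2*d/(60 + U))
2889*y(2, -4) = 2889*(2*2/(60 - 4)) = 2889*(2*2/56) = 2889*(2*2*(1/56)) = 2889*(1/14) = 2889/14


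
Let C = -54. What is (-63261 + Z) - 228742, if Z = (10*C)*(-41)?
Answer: -269863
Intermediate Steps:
Z = 22140 (Z = (10*(-54))*(-41) = -540*(-41) = 22140)
(-63261 + Z) - 228742 = (-63261 + 22140) - 228742 = -41121 - 228742 = -269863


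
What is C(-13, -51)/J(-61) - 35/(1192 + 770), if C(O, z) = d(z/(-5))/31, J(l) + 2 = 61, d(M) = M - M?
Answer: -35/1962 ≈ -0.017839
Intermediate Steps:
d(M) = 0
J(l) = 59 (J(l) = -2 + 61 = 59)
C(O, z) = 0 (C(O, z) = 0/31 = 0*(1/31) = 0)
C(-13, -51)/J(-61) - 35/(1192 + 770) = 0/59 - 35/(1192 + 770) = 0*(1/59) - 35/1962 = 0 - 35*1/1962 = 0 - 35/1962 = -35/1962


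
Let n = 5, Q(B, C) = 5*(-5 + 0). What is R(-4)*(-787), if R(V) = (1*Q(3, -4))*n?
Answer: 98375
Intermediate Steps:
Q(B, C) = -25 (Q(B, C) = 5*(-5) = -25)
R(V) = -125 (R(V) = (1*(-25))*5 = -25*5 = -125)
R(-4)*(-787) = -125*(-787) = 98375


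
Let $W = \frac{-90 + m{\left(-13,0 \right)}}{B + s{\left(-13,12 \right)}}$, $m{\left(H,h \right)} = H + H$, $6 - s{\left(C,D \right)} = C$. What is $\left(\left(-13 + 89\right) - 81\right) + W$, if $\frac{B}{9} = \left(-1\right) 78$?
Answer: $- \frac{3299}{683} \approx -4.8302$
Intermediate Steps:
$s{\left(C,D \right)} = 6 - C$
$m{\left(H,h \right)} = 2 H$
$B = -702$ ($B = 9 \left(\left(-1\right) 78\right) = 9 \left(-78\right) = -702$)
$W = \frac{116}{683}$ ($W = \frac{-90 + 2 \left(-13\right)}{-702 + \left(6 - -13\right)} = \frac{-90 - 26}{-702 + \left(6 + 13\right)} = - \frac{116}{-702 + 19} = - \frac{116}{-683} = \left(-116\right) \left(- \frac{1}{683}\right) = \frac{116}{683} \approx 0.16984$)
$\left(\left(-13 + 89\right) - 81\right) + W = \left(\left(-13 + 89\right) - 81\right) + \frac{116}{683} = \left(76 - 81\right) + \frac{116}{683} = -5 + \frac{116}{683} = - \frac{3299}{683}$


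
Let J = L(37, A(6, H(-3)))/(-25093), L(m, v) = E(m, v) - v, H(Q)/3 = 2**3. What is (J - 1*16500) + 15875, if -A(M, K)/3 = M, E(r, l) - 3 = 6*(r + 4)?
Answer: -15683392/25093 ≈ -625.01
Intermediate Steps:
E(r, l) = 27 + 6*r (E(r, l) = 3 + 6*(r + 4) = 3 + 6*(4 + r) = 3 + (24 + 6*r) = 27 + 6*r)
H(Q) = 24 (H(Q) = 3*2**3 = 3*8 = 24)
A(M, K) = -3*M
L(m, v) = 27 - v + 6*m (L(m, v) = (27 + 6*m) - v = 27 - v + 6*m)
J = -267/25093 (J = (27 - (-3)*6 + 6*37)/(-25093) = (27 - 1*(-18) + 222)*(-1/25093) = (27 + 18 + 222)*(-1/25093) = 267*(-1/25093) = -267/25093 ≈ -0.010640)
(J - 1*16500) + 15875 = (-267/25093 - 1*16500) + 15875 = (-267/25093 - 16500) + 15875 = -414034767/25093 + 15875 = -15683392/25093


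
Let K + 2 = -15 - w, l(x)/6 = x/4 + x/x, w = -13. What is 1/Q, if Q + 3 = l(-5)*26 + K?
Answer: -1/46 ≈ -0.021739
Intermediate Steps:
l(x) = 6 + 3*x/2 (l(x) = 6*(x/4 + x/x) = 6*(x*(¼) + 1) = 6*(x/4 + 1) = 6*(1 + x/4) = 6 + 3*x/2)
K = -4 (K = -2 + (-15 - 1*(-13)) = -2 + (-15 + 13) = -2 - 2 = -4)
Q = -46 (Q = -3 + ((6 + (3/2)*(-5))*26 - 4) = -3 + ((6 - 15/2)*26 - 4) = -3 + (-3/2*26 - 4) = -3 + (-39 - 4) = -3 - 43 = -46)
1/Q = 1/(-46) = -1/46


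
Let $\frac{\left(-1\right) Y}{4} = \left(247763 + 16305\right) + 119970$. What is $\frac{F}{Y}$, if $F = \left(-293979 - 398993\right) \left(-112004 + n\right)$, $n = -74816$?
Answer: $- \frac{16182628630}{192019} \approx -84276.0$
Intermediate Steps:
$Y = -1536152$ ($Y = - 4 \left(\left(247763 + 16305\right) + 119970\right) = - 4 \left(264068 + 119970\right) = \left(-4\right) 384038 = -1536152$)
$F = 129461029040$ ($F = \left(-293979 - 398993\right) \left(-112004 - 74816\right) = \left(-692972\right) \left(-186820\right) = 129461029040$)
$\frac{F}{Y} = \frac{129461029040}{-1536152} = 129461029040 \left(- \frac{1}{1536152}\right) = - \frac{16182628630}{192019}$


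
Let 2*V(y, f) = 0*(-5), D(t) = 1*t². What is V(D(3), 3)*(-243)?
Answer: 0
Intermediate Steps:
D(t) = t²
V(y, f) = 0 (V(y, f) = (0*(-5))/2 = (½)*0 = 0)
V(D(3), 3)*(-243) = 0*(-243) = 0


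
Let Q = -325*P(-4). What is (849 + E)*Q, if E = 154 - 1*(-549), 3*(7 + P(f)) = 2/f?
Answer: 10844600/3 ≈ 3.6149e+6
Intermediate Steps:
P(f) = -7 + 2/(3*f) (P(f) = -7 + (2/f)/3 = -7 + 2/(3*f))
E = 703 (E = 154 + 549 = 703)
Q = 13975/6 (Q = -325*(-7 + (2/3)/(-4)) = -325*(-7 + (2/3)*(-1/4)) = -325*(-7 - 1/6) = -325*(-43/6) = 13975/6 ≈ 2329.2)
(849 + E)*Q = (849 + 703)*(13975/6) = 1552*(13975/6) = 10844600/3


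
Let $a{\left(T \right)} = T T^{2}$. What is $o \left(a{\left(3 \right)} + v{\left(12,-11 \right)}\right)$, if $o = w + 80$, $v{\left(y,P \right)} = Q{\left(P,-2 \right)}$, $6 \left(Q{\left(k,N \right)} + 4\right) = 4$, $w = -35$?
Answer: $1065$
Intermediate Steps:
$Q{\left(k,N \right)} = - \frac{10}{3}$ ($Q{\left(k,N \right)} = -4 + \frac{1}{6} \cdot 4 = -4 + \frac{2}{3} = - \frac{10}{3}$)
$v{\left(y,P \right)} = - \frac{10}{3}$
$a{\left(T \right)} = T^{3}$
$o = 45$ ($o = -35 + 80 = 45$)
$o \left(a{\left(3 \right)} + v{\left(12,-11 \right)}\right) = 45 \left(3^{3} - \frac{10}{3}\right) = 45 \left(27 - \frac{10}{3}\right) = 45 \cdot \frac{71}{3} = 1065$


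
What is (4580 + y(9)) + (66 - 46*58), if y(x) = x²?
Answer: 2059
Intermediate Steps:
(4580 + y(9)) + (66 - 46*58) = (4580 + 9²) + (66 - 46*58) = (4580 + 81) + (66 - 2668) = 4661 - 2602 = 2059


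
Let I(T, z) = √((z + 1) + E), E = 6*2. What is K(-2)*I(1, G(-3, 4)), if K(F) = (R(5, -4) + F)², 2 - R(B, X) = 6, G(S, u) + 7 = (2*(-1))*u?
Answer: 36*I*√2 ≈ 50.912*I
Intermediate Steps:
G(S, u) = -7 - 2*u (G(S, u) = -7 + (2*(-1))*u = -7 - 2*u)
R(B, X) = -4 (R(B, X) = 2 - 1*6 = 2 - 6 = -4)
E = 12
K(F) = (-4 + F)²
I(T, z) = √(13 + z) (I(T, z) = √((z + 1) + 12) = √((1 + z) + 12) = √(13 + z))
K(-2)*I(1, G(-3, 4)) = (-4 - 2)²*√(13 + (-7 - 2*4)) = (-6)²*√(13 + (-7 - 8)) = 36*√(13 - 15) = 36*√(-2) = 36*(I*√2) = 36*I*√2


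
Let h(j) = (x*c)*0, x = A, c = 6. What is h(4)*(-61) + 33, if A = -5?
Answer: 33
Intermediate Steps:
x = -5
h(j) = 0 (h(j) = -5*6*0 = -30*0 = 0)
h(4)*(-61) + 33 = 0*(-61) + 33 = 0 + 33 = 33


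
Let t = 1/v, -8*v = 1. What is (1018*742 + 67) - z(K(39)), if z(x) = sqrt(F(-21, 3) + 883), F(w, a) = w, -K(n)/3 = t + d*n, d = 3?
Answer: 755423 - sqrt(862) ≈ 7.5539e+5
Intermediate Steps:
v = -1/8 (v = -1/8*1 = -1/8 ≈ -0.12500)
t = -8 (t = 1/(-1/8) = -8)
K(n) = 24 - 9*n (K(n) = -3*(-8 + 3*n) = 24 - 9*n)
z(x) = sqrt(862) (z(x) = sqrt(-21 + 883) = sqrt(862))
(1018*742 + 67) - z(K(39)) = (1018*742 + 67) - sqrt(862) = (755356 + 67) - sqrt(862) = 755423 - sqrt(862)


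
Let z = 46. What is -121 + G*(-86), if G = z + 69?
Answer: -10011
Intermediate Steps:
G = 115 (G = 46 + 69 = 115)
-121 + G*(-86) = -121 + 115*(-86) = -121 - 9890 = -10011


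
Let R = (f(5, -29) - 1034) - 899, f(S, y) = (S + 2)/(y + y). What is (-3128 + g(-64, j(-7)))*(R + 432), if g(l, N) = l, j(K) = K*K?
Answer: 138955740/29 ≈ 4.7916e+6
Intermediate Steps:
j(K) = K²
f(S, y) = (2 + S)/(2*y) (f(S, y) = (2 + S)/((2*y)) = (2 + S)*(1/(2*y)) = (2 + S)/(2*y))
R = -112121/58 (R = ((½)*(2 + 5)/(-29) - 1034) - 899 = ((½)*(-1/29)*7 - 1034) - 899 = (-7/58 - 1034) - 899 = -59979/58 - 899 = -112121/58 ≈ -1933.1)
(-3128 + g(-64, j(-7)))*(R + 432) = (-3128 - 64)*(-112121/58 + 432) = -3192*(-87065/58) = 138955740/29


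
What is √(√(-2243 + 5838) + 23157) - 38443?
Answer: -38443 + √(23157 + √3595) ≈ -38291.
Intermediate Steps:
√(√(-2243 + 5838) + 23157) - 38443 = √(√3595 + 23157) - 38443 = √(23157 + √3595) - 38443 = -38443 + √(23157 + √3595)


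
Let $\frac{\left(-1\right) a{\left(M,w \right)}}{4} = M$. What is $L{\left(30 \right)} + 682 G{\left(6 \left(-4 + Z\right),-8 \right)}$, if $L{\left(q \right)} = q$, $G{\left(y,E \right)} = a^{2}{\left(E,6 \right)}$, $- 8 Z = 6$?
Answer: $698398$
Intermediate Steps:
$Z = - \frac{3}{4}$ ($Z = \left(- \frac{1}{8}\right) 6 = - \frac{3}{4} \approx -0.75$)
$a{\left(M,w \right)} = - 4 M$
$G{\left(y,E \right)} = 16 E^{2}$ ($G{\left(y,E \right)} = \left(- 4 E\right)^{2} = 16 E^{2}$)
$L{\left(30 \right)} + 682 G{\left(6 \left(-4 + Z\right),-8 \right)} = 30 + 682 \cdot 16 \left(-8\right)^{2} = 30 + 682 \cdot 16 \cdot 64 = 30 + 682 \cdot 1024 = 30 + 698368 = 698398$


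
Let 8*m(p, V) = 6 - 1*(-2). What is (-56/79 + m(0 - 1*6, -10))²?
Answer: 529/6241 ≈ 0.084762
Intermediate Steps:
m(p, V) = 1 (m(p, V) = (6 - 1*(-2))/8 = (6 + 2)/8 = (⅛)*8 = 1)
(-56/79 + m(0 - 1*6, -10))² = (-56/79 + 1)² = (23/79)² = 529/6241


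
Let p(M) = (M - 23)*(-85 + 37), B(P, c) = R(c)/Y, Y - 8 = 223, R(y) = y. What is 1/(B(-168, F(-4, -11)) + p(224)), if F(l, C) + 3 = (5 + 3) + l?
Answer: -231/2228687 ≈ -0.00010365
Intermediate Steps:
Y = 231 (Y = 8 + 223 = 231)
F(l, C) = 5 + l (F(l, C) = -3 + ((5 + 3) + l) = -3 + (8 + l) = 5 + l)
B(P, c) = c/231
p(M) = 1104 - 48*M (p(M) = (-23 + M)*(-48) = 1104 - 48*M)
1/(B(-168, F(-4, -11)) + p(224)) = 1/((5 - 4)/231 + (1104 - 48*224)) = 1/((1/231)*1 + (1104 - 10752)) = 1/(1/231 - 9648) = 1/(-2228687/231) = -231/2228687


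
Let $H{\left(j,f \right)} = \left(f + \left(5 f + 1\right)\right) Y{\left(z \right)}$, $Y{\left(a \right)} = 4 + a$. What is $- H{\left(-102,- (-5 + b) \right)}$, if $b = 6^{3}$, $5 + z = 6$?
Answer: $6325$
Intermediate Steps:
$z = 1$ ($z = -5 + 6 = 1$)
$b = 216$
$H{\left(j,f \right)} = 5 + 30 f$ ($H{\left(j,f \right)} = \left(f + \left(5 f + 1\right)\right) \left(4 + 1\right) = \left(f + \left(1 + 5 f\right)\right) 5 = \left(1 + 6 f\right) 5 = 5 + 30 f$)
$- H{\left(-102,- (-5 + b) \right)} = - (5 + 30 \left(- (-5 + 216)\right)) = - (5 + 30 \left(\left(-1\right) 211\right)) = - (5 + 30 \left(-211\right)) = - (5 - 6330) = \left(-1\right) \left(-6325\right) = 6325$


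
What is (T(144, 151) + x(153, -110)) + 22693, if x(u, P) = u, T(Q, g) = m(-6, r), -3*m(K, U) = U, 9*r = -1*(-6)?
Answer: 205612/9 ≈ 22846.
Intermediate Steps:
r = 2/3 (r = (-1*(-6))/9 = (1/9)*6 = 2/3 ≈ 0.66667)
m(K, U) = -U/3
T(Q, g) = -2/9 (T(Q, g) = -1/3*2/3 = -2/9)
(T(144, 151) + x(153, -110)) + 22693 = (-2/9 + 153) + 22693 = 1375/9 + 22693 = 205612/9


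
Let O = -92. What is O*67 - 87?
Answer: -6251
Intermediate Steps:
O*67 - 87 = -92*67 - 87 = -6164 - 87 = -6251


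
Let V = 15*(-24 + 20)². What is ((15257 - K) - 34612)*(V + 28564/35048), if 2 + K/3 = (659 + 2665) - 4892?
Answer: -30901257545/8762 ≈ -3.5267e+6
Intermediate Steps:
V = 240 (V = 15*(-4)² = 15*16 = 240)
K = -4710 (K = -6 + 3*((659 + 2665) - 4892) = -6 + 3*(3324 - 4892) = -6 + 3*(-1568) = -6 - 4704 = -4710)
((15257 - K) - 34612)*(V + 28564/35048) = ((15257 - 1*(-4710)) - 34612)*(240 + 28564/35048) = ((15257 + 4710) - 34612)*(240 + 28564*(1/35048)) = (19967 - 34612)*(240 + 7141/8762) = -14645*2110021/8762 = -30901257545/8762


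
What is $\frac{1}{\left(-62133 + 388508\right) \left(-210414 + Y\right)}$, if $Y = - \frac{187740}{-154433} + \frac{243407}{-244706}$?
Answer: $- \frac{5398668814}{370747086889858449875} \approx -1.4562 \cdot 10^{-11}$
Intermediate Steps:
$Y = \frac{8351031209}{37790681698}$ ($Y = \left(-187740\right) \left(- \frac{1}{154433}\right) + 243407 \left(- \frac{1}{244706}\right) = \frac{187740}{154433} - \frac{243407}{244706} = \frac{8351031209}{37790681698} \approx 0.22098$)
$\frac{1}{\left(-62133 + 388508\right) \left(-210414 + Y\right)} = \frac{1}{\left(-62133 + 388508\right) \left(-210414 + \frac{8351031209}{37790681698}\right)} = \frac{1}{326375 \left(- \frac{7951680147771763}{37790681698}\right)} = \frac{1}{- \frac{370747086889858449875}{5398668814}} = - \frac{5398668814}{370747086889858449875}$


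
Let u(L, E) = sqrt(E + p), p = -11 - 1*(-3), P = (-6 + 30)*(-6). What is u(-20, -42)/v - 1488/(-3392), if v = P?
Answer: 93/212 - 5*I*sqrt(2)/144 ≈ 0.43868 - 0.049105*I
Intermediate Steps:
P = -144 (P = 24*(-6) = -144)
p = -8 (p = -11 + 3 = -8)
v = -144
u(L, E) = sqrt(-8 + E) (u(L, E) = sqrt(E - 8) = sqrt(-8 + E))
u(-20, -42)/v - 1488/(-3392) = sqrt(-8 - 42)/(-144) - 1488/(-3392) = sqrt(-50)*(-1/144) - 1488*(-1/3392) = (5*I*sqrt(2))*(-1/144) + 93/212 = -5*I*sqrt(2)/144 + 93/212 = 93/212 - 5*I*sqrt(2)/144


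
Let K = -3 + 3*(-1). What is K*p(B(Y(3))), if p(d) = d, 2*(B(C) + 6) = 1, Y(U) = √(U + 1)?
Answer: 33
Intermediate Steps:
Y(U) = √(1 + U)
B(C) = -11/2 (B(C) = -6 + (½)*1 = -6 + ½ = -11/2)
K = -6 (K = -3 - 3 = -6)
K*p(B(Y(3))) = -6*(-11/2) = 33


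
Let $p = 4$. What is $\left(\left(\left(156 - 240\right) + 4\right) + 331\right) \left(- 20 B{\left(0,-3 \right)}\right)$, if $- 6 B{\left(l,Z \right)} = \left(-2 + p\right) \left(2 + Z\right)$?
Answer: $- \frac{5020}{3} \approx -1673.3$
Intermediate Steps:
$B{\left(l,Z \right)} = - \frac{2}{3} - \frac{Z}{3}$ ($B{\left(l,Z \right)} = - \frac{\left(-2 + 4\right) \left(2 + Z\right)}{6} = - \frac{2 \left(2 + Z\right)}{6} = - \frac{4 + 2 Z}{6} = - \frac{2}{3} - \frac{Z}{3}$)
$\left(\left(\left(156 - 240\right) + 4\right) + 331\right) \left(- 20 B{\left(0,-3 \right)}\right) = \left(\left(\left(156 - 240\right) + 4\right) + 331\right) \left(- 20 \left(- \frac{2}{3} - -1\right)\right) = \left(\left(-84 + 4\right) + 331\right) \left(- 20 \left(- \frac{2}{3} + 1\right)\right) = \left(-80 + 331\right) \left(\left(-20\right) \frac{1}{3}\right) = 251 \left(- \frac{20}{3}\right) = - \frac{5020}{3}$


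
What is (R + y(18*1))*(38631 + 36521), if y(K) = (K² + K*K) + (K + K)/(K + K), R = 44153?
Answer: 3366959904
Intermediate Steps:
y(K) = 1 + 2*K² (y(K) = (K² + K²) + (2*K)/((2*K)) = 2*K² + (2*K)*(1/(2*K)) = 2*K² + 1 = 1 + 2*K²)
(R + y(18*1))*(38631 + 36521) = (44153 + (1 + 2*(18*1)²))*(38631 + 36521) = (44153 + (1 + 2*18²))*75152 = (44153 + (1 + 2*324))*75152 = (44153 + (1 + 648))*75152 = (44153 + 649)*75152 = 44802*75152 = 3366959904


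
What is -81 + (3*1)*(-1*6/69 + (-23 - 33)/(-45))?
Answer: -26747/345 ≈ -77.528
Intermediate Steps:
-81 + (3*1)*(-1*6/69 + (-23 - 33)/(-45)) = -81 + 3*(-6*1/69 - 56*(-1/45)) = -81 + 3*(-2/23 + 56/45) = -81 + 3*(1198/1035) = -81 + 1198/345 = -26747/345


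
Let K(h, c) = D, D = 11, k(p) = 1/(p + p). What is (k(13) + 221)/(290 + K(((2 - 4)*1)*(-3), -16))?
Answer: 821/1118 ≈ 0.73435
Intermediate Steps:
k(p) = 1/(2*p)
K(h, c) = 11
(k(13) + 221)/(290 + K(((2 - 4)*1)*(-3), -16)) = ((½)/13 + 221)/(290 + 11) = ((½)*(1/13) + 221)/301 = (1/26 + 221)*(1/301) = (5747/26)*(1/301) = 821/1118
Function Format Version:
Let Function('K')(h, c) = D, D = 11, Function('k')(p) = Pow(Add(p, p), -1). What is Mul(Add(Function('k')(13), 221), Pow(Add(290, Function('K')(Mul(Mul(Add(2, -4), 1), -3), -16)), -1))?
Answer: Rational(821, 1118) ≈ 0.73435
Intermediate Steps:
Function('k')(p) = Mul(Rational(1, 2), Pow(p, -1)) (Function('k')(p) = Pow(Mul(2, p), -1) = Mul(Rational(1, 2), Pow(p, -1)))
Function('K')(h, c) = 11
Mul(Add(Function('k')(13), 221), Pow(Add(290, Function('K')(Mul(Mul(Add(2, -4), 1), -3), -16)), -1)) = Mul(Add(Mul(Rational(1, 2), Pow(13, -1)), 221), Pow(Add(290, 11), -1)) = Mul(Add(Mul(Rational(1, 2), Rational(1, 13)), 221), Pow(301, -1)) = Mul(Add(Rational(1, 26), 221), Rational(1, 301)) = Mul(Rational(5747, 26), Rational(1, 301)) = Rational(821, 1118)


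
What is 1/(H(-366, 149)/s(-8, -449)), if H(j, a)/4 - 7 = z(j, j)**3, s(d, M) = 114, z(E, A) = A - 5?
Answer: -57/102129608 ≈ -5.5811e-7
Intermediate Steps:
z(E, A) = -5 + A
H(j, a) = 28 + 4*(-5 + j)**3
1/(H(-366, 149)/s(-8, -449)) = 1/((28 + 4*(-5 - 366)**3)/114) = 1/((28 + 4*(-371)**3)*(1/114)) = 1/((28 + 4*(-51064811))*(1/114)) = 1/((28 - 204259244)*(1/114)) = 1/(-204259216*1/114) = 1/(-102129608/57) = -57/102129608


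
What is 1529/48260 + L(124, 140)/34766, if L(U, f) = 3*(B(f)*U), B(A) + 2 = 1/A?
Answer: 60830027/5872325060 ≈ 0.010359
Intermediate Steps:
B(A) = -2 + 1/A
L(U, f) = 3*U*(-2 + 1/f) (L(U, f) = 3*((-2 + 1/f)*U) = 3*(U*(-2 + 1/f)) = 3*U*(-2 + 1/f))
1529/48260 + L(124, 140)/34766 = 1529/48260 + (-6*124 + 3*124/140)/34766 = 1529*(1/48260) + (-744 + 3*124*(1/140))*(1/34766) = 1529/48260 + (-744 + 93/35)*(1/34766) = 1529/48260 - 25947/35*1/34766 = 1529/48260 - 25947/1216810 = 60830027/5872325060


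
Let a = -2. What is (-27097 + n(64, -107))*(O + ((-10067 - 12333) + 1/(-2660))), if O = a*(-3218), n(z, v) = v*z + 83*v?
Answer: 6836742801/10 ≈ 6.8367e+8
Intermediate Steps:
n(z, v) = 83*v + v*z
O = 6436 (O = -2*(-3218) = 6436)
(-27097 + n(64, -107))*(O + ((-10067 - 12333) + 1/(-2660))) = (-27097 - 107*(83 + 64))*(6436 + ((-10067 - 12333) + 1/(-2660))) = (-27097 - 107*147)*(6436 + (-22400 - 1/2660)) = (-27097 - 15729)*(6436 - 59584001/2660) = -42826*(-42464241/2660) = 6836742801/10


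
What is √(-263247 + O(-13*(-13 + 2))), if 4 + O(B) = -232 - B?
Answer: I*√263626 ≈ 513.45*I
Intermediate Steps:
O(B) = -236 - B (O(B) = -4 + (-232 - B) = -236 - B)
√(-263247 + O(-13*(-13 + 2))) = √(-263247 + (-236 - (-13)*(-13 + 2))) = √(-263247 + (-236 - (-13)*(-11))) = √(-263247 + (-236 - 1*143)) = √(-263247 + (-236 - 143)) = √(-263247 - 379) = √(-263626) = I*√263626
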